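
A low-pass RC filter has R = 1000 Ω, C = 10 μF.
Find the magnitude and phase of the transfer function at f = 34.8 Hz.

Step 1 — Angular frequency: ω = 2π·34.8 = 218.7 rad/s.
Step 2 — Transfer function: H(jω) = 1/(1 + jωRC).
Step 3 — Denominator: 1 + jωRC = 1 + j·218.7·1000·1e-05 = 1 + j2.187.
Step 4 — H = 0.173 - j0.3782.
Step 5 — Magnitude: |H| = 0.4159 (-7.6 dB); phase: φ = -65.4°.

|H| = 0.4159 (-7.6 dB), φ = -65.4°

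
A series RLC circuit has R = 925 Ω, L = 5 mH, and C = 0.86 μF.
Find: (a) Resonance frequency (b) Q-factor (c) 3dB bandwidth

Step 1 — Resonance: ω₀ = 1/√(LC) = 1/√(0.005·8.6e-07) = 1.525e+04 rad/s.
Step 2 — f₀ = ω₀/(2π) = 2427 Hz.
Step 3 — Series Q: Q = ω₀L/R = 1.525e+04·0.005/925 = 0.08243.
Step 4 — Bandwidth: Δω = ω₀/Q = 1.85e+05 rad/s; BW = Δω/(2π) = 2.944e+04 Hz.

(a) f₀ = 2427 Hz  (b) Q = 0.08243  (c) BW = 2.944e+04 Hz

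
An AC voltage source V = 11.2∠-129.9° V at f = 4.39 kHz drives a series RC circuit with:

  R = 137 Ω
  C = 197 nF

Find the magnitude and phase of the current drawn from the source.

Step 1 — Angular frequency: ω = 2π·f = 2π·4390 = 2.758e+04 rad/s.
Step 2 — Component impedances:
  R: Z = R = 137 Ω
  C: Z = 1/(jωC) = -j/(ω·C) = 0 - j184 Ω
Step 3 — Series combination: Z_total = R + C = 137 - j184 Ω = 229.4∠-53.3° Ω.
Step 4 — Source phasor: V = 11.2∠-129.9° V = -7.184 - j8.592 V.
Step 5 — Ohm's law: I = V / Z_total = (-7.184 - j8.592) / (137 - j184) = 0.01134 - j0.04748 A.
Step 6 — Convert to polar: |I| = 0.04882 A, ∠I = -76.6°.

I = 0.04882∠-76.6° A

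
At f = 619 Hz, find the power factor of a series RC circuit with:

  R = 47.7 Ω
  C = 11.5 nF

Step 1 — Angular frequency: ω = 2π·f = 2π·619 = 3889 rad/s.
Step 2 — Component impedances:
  R: Z = R = 47.7 Ω
  C: Z = 1/(jωC) = -j/(ω·C) = 0 - j2.236e+04 Ω
Step 3 — Series combination: Z_total = R + C = 47.7 - j2.236e+04 Ω = 2.236e+04∠-89.9° Ω.
Step 4 — Power factor: PF = cos(φ) = Re(Z)/|Z| = 47.7/2.236e+04 = 0.002133.
Step 5 — Type: Im(Z) = -2.236e+04 ⇒ leading (phase φ = -89.9°).

PF = 0.002133 (leading, φ = -89.9°)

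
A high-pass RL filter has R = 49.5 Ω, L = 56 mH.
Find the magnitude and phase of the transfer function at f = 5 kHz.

Step 1 — Angular frequency: ω = 2π·5000 = 3.142e+04 rad/s.
Step 2 — Transfer function: H(jω) = jωL/(R + jωL).
Step 3 — Numerator jωL = j·1759; denominator R + jωL = 49.5 + j1759.
Step 4 — H = 0.9992 + j0.02811.
Step 5 — Magnitude: |H| = 0.9996 (-0.0 dB); phase: φ = 1.6°.

|H| = 0.9996 (-0.0 dB), φ = 1.6°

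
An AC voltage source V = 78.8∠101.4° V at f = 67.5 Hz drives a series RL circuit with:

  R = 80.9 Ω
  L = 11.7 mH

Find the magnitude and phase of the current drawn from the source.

Step 1 — Angular frequency: ω = 2π·f = 2π·67.5 = 424.1 rad/s.
Step 2 — Component impedances:
  R: Z = R = 80.9 Ω
  L: Z = jωL = j·424.1·0.0117 = 0 + j4.962 Ω
Step 3 — Series combination: Z_total = R + L = 80.9 + j4.962 Ω = 81.05∠3.5° Ω.
Step 4 — Source phasor: V = 78.8∠101.4° V = -15.58 + j77.25 V.
Step 5 — Ohm's law: I = V / Z_total = (-15.58 + j77.25) / (80.9 + j4.962) = -0.1335 + j0.963 A.
Step 6 — Convert to polar: |I| = 0.9722 A, ∠I = 97.9°.

I = 0.9722∠97.9° A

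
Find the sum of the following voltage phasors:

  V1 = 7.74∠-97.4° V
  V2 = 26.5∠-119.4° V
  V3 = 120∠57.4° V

Step 1 — Convert each phasor to rectangular form:
  V1 = 7.74·(cos(-97.4°) + j·sin(-97.4°)) = -0.9969 - j7.676 V
  V2 = 26.5·(cos(-119.4°) + j·sin(-119.4°)) = -13.01 - j23.09 V
  V3 = 120·(cos(57.4°) + j·sin(57.4°)) = 64.65 + j101.1 V
Step 2 — Sum components: V_total = 50.65 + j70.33 V.
Step 3 — Convert to polar: |V_total| = 86.67 V, ∠V_total = 54.2°.

V_total = 86.67∠54.2° V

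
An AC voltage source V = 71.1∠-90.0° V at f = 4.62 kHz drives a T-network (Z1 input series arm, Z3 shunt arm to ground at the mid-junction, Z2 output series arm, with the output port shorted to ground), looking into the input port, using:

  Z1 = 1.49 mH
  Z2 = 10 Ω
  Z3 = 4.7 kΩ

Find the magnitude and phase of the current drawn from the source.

Step 1 — Angular frequency: ω = 2π·f = 2π·4620 = 2.903e+04 rad/s.
Step 2 — Component impedances:
  Z1: Z = jωL = j·2.903e+04·0.00149 = 0 + j43.25 Ω
  Z2: Z = R = 10 Ω
  Z3: Z = R = 4700 Ω
Step 3 — With the output port shorted to ground, the output series arm Z2 runs from the junction to ground; the shunt arm Z3 also runs from the junction to ground. They appear in parallel: Z3 || Z2 = 9.979 Ω.
Step 4 — Series with input arm Z1: Z_in = Z1 + (Z3 || Z2) = 9.979 + j43.25 Ω = 44.39∠77.0° Ω.
Step 5 — Source phasor: V = 71.1∠-90.0° V = 0 - j71.1 V.
Step 6 — Ohm's law: I = V / Z_total = (0 - j71.1) / (9.979 + j43.25) = -1.561 - j0.3601 A.
Step 7 — Convert to polar: |I| = 1.602 A, ∠I = -167.0°.

I = 1.602∠-167.0° A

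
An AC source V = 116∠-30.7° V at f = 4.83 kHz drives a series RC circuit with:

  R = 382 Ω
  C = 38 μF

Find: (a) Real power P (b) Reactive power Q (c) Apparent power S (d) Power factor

Step 1 — Angular frequency: ω = 2π·f = 2π·4830 = 3.035e+04 rad/s.
Step 2 — Component impedances:
  R: Z = R = 382 Ω
  C: Z = 1/(jωC) = -j/(ω·C) = 0 - j0.8671 Ω
Step 3 — Series combination: Z_total = R + C = 382 - j0.8671 Ω = 382∠-0.1° Ω.
Step 4 — Source phasor: V = 116∠-30.7° V = 99.74 - j59.22 V.
Step 5 — Current: I = V / Z = 0.2615 - j0.1544 A = 0.3037∠-30.6° A.
Step 6 — Complex power: S = V·I* = 35.22 - j0.07996 VA.
Step 7 — Real power: P = Re(S) = 35.22 W.
Step 8 — Reactive power: Q = Im(S) = -0.07996 VAR.
Step 9 — Apparent power: |S| = 35.23 VA.
Step 10 — Power factor: PF = P/|S| = 1 (leading).

(a) P = 35.22 W  (b) Q = -0.07996 VAR  (c) S = 35.23 VA  (d) PF = 1 (leading)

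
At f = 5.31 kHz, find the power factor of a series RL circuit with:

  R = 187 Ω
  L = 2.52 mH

Step 1 — Angular frequency: ω = 2π·f = 2π·5310 = 3.336e+04 rad/s.
Step 2 — Component impedances:
  R: Z = R = 187 Ω
  L: Z = jωL = j·3.336e+04·0.00252 = 0 + j84.08 Ω
Step 3 — Series combination: Z_total = R + L = 187 + j84.08 Ω = 205∠24.2° Ω.
Step 4 — Power factor: PF = cos(φ) = Re(Z)/|Z| = 187/205.03 = 0.9121.
Step 5 — Type: Im(Z) = 84.08 ⇒ lagging (phase φ = 24.2°).

PF = 0.9121 (lagging, φ = 24.2°)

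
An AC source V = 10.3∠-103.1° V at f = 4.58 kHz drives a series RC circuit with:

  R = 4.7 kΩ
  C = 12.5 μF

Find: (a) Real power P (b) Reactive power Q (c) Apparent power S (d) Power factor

Step 1 — Angular frequency: ω = 2π·f = 2π·4580 = 2.878e+04 rad/s.
Step 2 — Component impedances:
  R: Z = R = 4700 Ω
  C: Z = 1/(jωC) = -j/(ω·C) = 0 - j2.78 Ω
Step 3 — Series combination: Z_total = R + C = 4700 - j2.78 Ω = 4700∠-0.0° Ω.
Step 4 — Source phasor: V = 10.3∠-103.1° V = -2.335 - j10.03 V.
Step 5 — Current: I = V / Z = -0.0004954 - j0.002135 A = 0.002191∠-103.1° A.
Step 6 — Complex power: S = V·I* = 0.02257 - j1.335e-05 VA.
Step 7 — Real power: P = Re(S) = 0.02257 W.
Step 8 — Reactive power: Q = Im(S) = -1.335e-05 VAR.
Step 9 — Apparent power: |S| = 0.02257 VA.
Step 10 — Power factor: PF = P/|S| = 1 (leading).

(a) P = 0.02257 W  (b) Q = -1.335e-05 VAR  (c) S = 0.02257 VA  (d) PF = 1 (leading)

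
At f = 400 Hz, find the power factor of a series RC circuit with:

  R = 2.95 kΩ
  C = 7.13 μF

Step 1 — Angular frequency: ω = 2π·f = 2π·400 = 2513 rad/s.
Step 2 — Component impedances:
  R: Z = R = 2950 Ω
  C: Z = 1/(jωC) = -j/(ω·C) = 0 - j55.8 Ω
Step 3 — Series combination: Z_total = R + C = 2950 - j55.8 Ω = 2951∠-1.1° Ω.
Step 4 — Power factor: PF = cos(φ) = Re(Z)/|Z| = 2950/2950.5 = 0.9998.
Step 5 — Type: Im(Z) = -55.8 ⇒ leading (phase φ = -1.1°).

PF = 0.9998 (leading, φ = -1.1°)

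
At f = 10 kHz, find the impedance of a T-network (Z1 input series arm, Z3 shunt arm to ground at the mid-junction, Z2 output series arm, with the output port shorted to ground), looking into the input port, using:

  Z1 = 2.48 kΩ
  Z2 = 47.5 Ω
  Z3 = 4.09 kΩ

Step 1 — Angular frequency: ω = 2π·f = 2π·1e+04 = 6.283e+04 rad/s.
Step 2 — Component impedances:
  Z1: Z = R = 2480 Ω
  Z2: Z = R = 47.5 Ω
  Z3: Z = R = 4090 Ω
Step 3 — With the output port shorted to ground, the output series arm Z2 runs from the junction to ground; the shunt arm Z3 also runs from the junction to ground. They appear in parallel: Z3 || Z2 = 46.95 Ω.
Step 4 — Series with input arm Z1: Z_in = Z1 + (Z3 || Z2) = 2527 Ω = 2527∠0.0° Ω.

Z = 2527 Ω = 2527∠0.0° Ω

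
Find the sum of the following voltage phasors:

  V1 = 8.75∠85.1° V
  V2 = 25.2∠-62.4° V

Step 1 — Convert each phasor to rectangular form:
  V1 = 8.75·(cos(85.1°) + j·sin(85.1°)) = 0.7474 + j8.718 V
  V2 = 25.2·(cos(-62.4°) + j·sin(-62.4°)) = 11.68 - j22.33 V
Step 2 — Sum components: V_total = 12.42 - j13.61 V.
Step 3 — Convert to polar: |V_total| = 18.43 V, ∠V_total = -47.6°.

V_total = 18.43∠-47.6° V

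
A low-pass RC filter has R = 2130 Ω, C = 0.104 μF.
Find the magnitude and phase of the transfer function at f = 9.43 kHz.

Step 1 — Angular frequency: ω = 2π·9430 = 5.925e+04 rad/s.
Step 2 — Transfer function: H(jω) = 1/(1 + jωRC).
Step 3 — Denominator: 1 + jωRC = 1 + j·5.925e+04·2130·1.04e-07 = 1 + j13.13.
Step 4 — H = 0.005771 - j0.07575.
Step 5 — Magnitude: |H| = 0.07597 (-22.4 dB); phase: φ = -85.6°.

|H| = 0.07597 (-22.4 dB), φ = -85.6°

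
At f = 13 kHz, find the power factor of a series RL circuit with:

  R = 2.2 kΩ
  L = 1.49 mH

Step 1 — Angular frequency: ω = 2π·f = 2π·1.3e+04 = 8.168e+04 rad/s.
Step 2 — Component impedances:
  R: Z = R = 2200 Ω
  L: Z = jωL = j·8.168e+04·0.00149 = 0 + j121.7 Ω
Step 3 — Series combination: Z_total = R + L = 2200 + j121.7 Ω = 2203∠3.2° Ω.
Step 4 — Power factor: PF = cos(φ) = Re(Z)/|Z| = 2200/2203.4 = 0.9985.
Step 5 — Type: Im(Z) = 121.7 ⇒ lagging (phase φ = 3.2°).

PF = 0.9985 (lagging, φ = 3.2°)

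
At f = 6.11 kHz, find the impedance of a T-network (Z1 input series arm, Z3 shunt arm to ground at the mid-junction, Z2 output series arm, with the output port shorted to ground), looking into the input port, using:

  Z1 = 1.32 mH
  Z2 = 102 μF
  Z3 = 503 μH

Step 1 — Angular frequency: ω = 2π·f = 2π·6110 = 3.839e+04 rad/s.
Step 2 — Component impedances:
  Z1: Z = jωL = j·3.839e+04·0.00132 = 0 + j50.68 Ω
  Z2: Z = 1/(jωC) = -j/(ω·C) = 0 - j0.2554 Ω
  Z3: Z = jωL = j·3.839e+04·0.000503 = 0 + j19.31 Ω
Step 3 — With the output port shorted to ground, the output series arm Z2 runs from the junction to ground; the shunt arm Z3 also runs from the junction to ground. They appear in parallel: Z3 || Z2 = 0 - j0.2588 Ω.
Step 4 — Series with input arm Z1: Z_in = Z1 + (Z3 || Z2) = 0 + j50.42 Ω = 50.42∠90.0° Ω.

Z = 0 + j50.42 Ω = 50.42∠90.0° Ω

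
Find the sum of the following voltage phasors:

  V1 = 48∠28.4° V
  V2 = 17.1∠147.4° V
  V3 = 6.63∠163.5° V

Step 1 — Convert each phasor to rectangular form:
  V1 = 48·(cos(28.4°) + j·sin(28.4°)) = 42.22 + j22.83 V
  V2 = 17.1·(cos(147.4°) + j·sin(147.4°)) = -14.41 + j9.213 V
  V3 = 6.63·(cos(163.5°) + j·sin(163.5°)) = -6.357 + j1.883 V
Step 2 — Sum components: V_total = 21.46 + j33.93 V.
Step 3 — Convert to polar: |V_total| = 40.14 V, ∠V_total = 57.7°.

V_total = 40.14∠57.7° V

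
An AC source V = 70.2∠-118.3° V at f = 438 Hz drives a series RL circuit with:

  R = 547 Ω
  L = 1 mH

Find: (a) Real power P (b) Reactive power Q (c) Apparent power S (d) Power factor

Step 1 — Angular frequency: ω = 2π·f = 2π·438 = 2752 rad/s.
Step 2 — Component impedances:
  R: Z = R = 547 Ω
  L: Z = jωL = j·2752·0.001 = 0 + j2.752 Ω
Step 3 — Series combination: Z_total = R + L = 547 + j2.752 Ω = 547∠0.3° Ω.
Step 4 — Source phasor: V = 70.2∠-118.3° V = -33.28 - j61.81 V.
Step 5 — Current: I = V / Z = -0.06141 - j0.1127 A = 0.1283∠-118.6° A.
Step 6 — Complex power: S = V·I* = 9.009 + j0.04533 VA.
Step 7 — Real power: P = Re(S) = 9.009 W.
Step 8 — Reactive power: Q = Im(S) = 0.04533 VAR.
Step 9 — Apparent power: |S| = 9.009 VA.
Step 10 — Power factor: PF = P/|S| = 1 (lagging).

(a) P = 9.009 W  (b) Q = 0.04533 VAR  (c) S = 9.009 VA  (d) PF = 1 (lagging)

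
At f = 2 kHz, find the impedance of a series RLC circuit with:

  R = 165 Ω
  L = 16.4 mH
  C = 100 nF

Step 1 — Angular frequency: ω = 2π·f = 2π·2000 = 1.257e+04 rad/s.
Step 2 — Component impedances:
  R: Z = R = 165 Ω
  L: Z = jωL = j·1.257e+04·0.0164 = 0 + j206.1 Ω
  C: Z = 1/(jωC) = -j/(ω·C) = 0 - j795.8 Ω
Step 3 — Series combination: Z_total = R + L + C = 165 - j589.7 Ω = 612.3∠-74.4° Ω.

Z = 165 - j589.7 Ω = 612.3∠-74.4° Ω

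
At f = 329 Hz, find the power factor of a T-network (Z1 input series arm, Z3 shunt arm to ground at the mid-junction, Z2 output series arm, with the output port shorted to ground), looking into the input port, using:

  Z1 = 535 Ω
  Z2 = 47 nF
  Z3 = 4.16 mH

Step 1 — Angular frequency: ω = 2π·f = 2π·329 = 2067 rad/s.
Step 2 — Component impedances:
  Z1: Z = R = 535 Ω
  Z2: Z = 1/(jωC) = -j/(ω·C) = 0 - j1.029e+04 Ω
  Z3: Z = jωL = j·2067·0.00416 = 0 + j8.599 Ω
Step 3 — With the output port shorted to ground, the output series arm Z2 runs from the junction to ground; the shunt arm Z3 also runs from the junction to ground. They appear in parallel: Z3 || Z2 = 0 + j8.607 Ω.
Step 4 — Series with input arm Z1: Z_in = Z1 + (Z3 || Z2) = 535 + j8.607 Ω = 535.1∠0.9° Ω.
Step 5 — Power factor: PF = cos(φ) = Re(Z)/|Z| = 535/535.07 = 0.9999.
Step 6 — Type: Im(Z) = 8.607 ⇒ lagging (phase φ = 0.9°).

PF = 0.9999 (lagging, φ = 0.9°)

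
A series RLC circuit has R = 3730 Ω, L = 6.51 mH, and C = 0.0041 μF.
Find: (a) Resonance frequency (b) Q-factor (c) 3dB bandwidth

Step 1 — Resonance: ω₀ = 1/√(LC) = 1/√(0.00651·4.1e-09) = 1.936e+05 rad/s.
Step 2 — f₀ = ω₀/(2π) = 3.081e+04 Hz.
Step 3 — Series Q: Q = ω₀L/R = 1.936e+05·0.00651/3730 = 0.3378.
Step 4 — Bandwidth: Δω = ω₀/Q = 5.73e+05 rad/s; BW = Δω/(2π) = 9.119e+04 Hz.

(a) f₀ = 3.081e+04 Hz  (b) Q = 0.3378  (c) BW = 9.119e+04 Hz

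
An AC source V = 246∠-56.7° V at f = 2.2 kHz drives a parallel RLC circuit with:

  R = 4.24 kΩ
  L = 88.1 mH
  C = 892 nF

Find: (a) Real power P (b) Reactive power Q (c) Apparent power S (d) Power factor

Step 1 — Angular frequency: ω = 2π·f = 2π·2200 = 1.382e+04 rad/s.
Step 2 — Component impedances:
  R: Z = R = 4240 Ω
  L: Z = jωL = j·1.382e+04·0.0881 = 0 + j1218 Ω
  C: Z = 1/(jωC) = -j/(ω·C) = 0 - j81.1 Ω
Step 3 — Parallel combination: 1/Z_total = 1/R + 1/L + 1/C; Z_total = 1.78 - j86.85 Ω = 86.87∠-88.8° Ω.
Step 4 — Source phasor: V = 246∠-56.7° V = 135.1 - j205.6 V.
Step 5 — Current: I = V / Z = 2.398 + j1.506 A = 2.832∠32.1° A.
Step 6 — Complex power: S = V·I* = 14.27 - j696.5 VA.
Step 7 — Real power: P = Re(S) = 14.27 W.
Step 8 — Reactive power: Q = Im(S) = -696.5 VAR.
Step 9 — Apparent power: |S| = 696.6 VA.
Step 10 — Power factor: PF = P/|S| = 0.02049 (leading).

(a) P = 14.27 W  (b) Q = -696.5 VAR  (c) S = 696.6 VA  (d) PF = 0.02049 (leading)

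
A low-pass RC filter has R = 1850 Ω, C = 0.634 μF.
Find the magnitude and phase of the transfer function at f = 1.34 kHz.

Step 1 — Angular frequency: ω = 2π·1340 = 8419 rad/s.
Step 2 — Transfer function: H(jω) = 1/(1 + jωRC).
Step 3 — Denominator: 1 + jωRC = 1 + j·8419·1850·6.34e-07 = 1 + j9.875.
Step 4 — H = 0.01015 - j0.1002.
Step 5 — Magnitude: |H| = 0.1007 (-19.9 dB); phase: φ = -84.2°.

|H| = 0.1007 (-19.9 dB), φ = -84.2°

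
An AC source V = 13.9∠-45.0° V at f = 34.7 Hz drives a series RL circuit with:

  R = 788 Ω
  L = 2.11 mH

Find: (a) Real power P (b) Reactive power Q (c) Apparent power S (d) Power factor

Step 1 — Angular frequency: ω = 2π·f = 2π·34.7 = 218 rad/s.
Step 2 — Component impedances:
  R: Z = R = 788 Ω
  L: Z = jωL = j·218·0.00211 = 0 + j0.46 Ω
Step 3 — Series combination: Z_total = R + L = 788 + j0.46 Ω = 788∠0.0° Ω.
Step 4 — Source phasor: V = 13.9∠-45.0° V = 9.829 - j9.829 V.
Step 5 — Current: I = V / Z = 0.01247 - j0.01248 A = 0.01764∠-45.0° A.
Step 6 — Complex power: S = V·I* = 0.2452 + j0.0001431 VA.
Step 7 — Real power: P = Re(S) = 0.2452 W.
Step 8 — Reactive power: Q = Im(S) = 0.0001431 VAR.
Step 9 — Apparent power: |S| = 0.2452 VA.
Step 10 — Power factor: PF = P/|S| = 1 (lagging).

(a) P = 0.2452 W  (b) Q = 0.0001431 VAR  (c) S = 0.2452 VA  (d) PF = 1 (lagging)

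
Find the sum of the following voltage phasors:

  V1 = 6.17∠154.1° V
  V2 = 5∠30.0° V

Step 1 — Convert each phasor to rectangular form:
  V1 = 6.17·(cos(154.1°) + j·sin(154.1°)) = -5.55 + j2.695 V
  V2 = 5·(cos(30.0°) + j·sin(30.0°)) = 4.33 + j2.5 V
Step 2 — Sum components: V_total = -1.22 + j5.195 V.
Step 3 — Convert to polar: |V_total| = 5.336 V, ∠V_total = 103.2°.

V_total = 5.336∠103.2° V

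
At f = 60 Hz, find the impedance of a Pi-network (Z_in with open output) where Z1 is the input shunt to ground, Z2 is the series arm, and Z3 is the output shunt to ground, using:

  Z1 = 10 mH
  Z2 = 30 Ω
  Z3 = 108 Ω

Step 1 — Angular frequency: ω = 2π·f = 2π·60 = 377 rad/s.
Step 2 — Component impedances:
  Z1: Z = jωL = j·377·0.01 = 0 + j3.77 Ω
  Z2: Z = R = 30 Ω
  Z3: Z = R = 108 Ω
Step 3 — With open output, the series arm Z2 and the output shunt Z3 appear in series to ground: Z2 + Z3 = 138 Ω.
Step 4 — Parallel with input shunt Z1: Z_in = Z1 || (Z2 + Z3) = 0.1029 + j3.767 Ω = 3.769∠88.4° Ω.

Z = 0.1029 + j3.767 Ω = 3.769∠88.4° Ω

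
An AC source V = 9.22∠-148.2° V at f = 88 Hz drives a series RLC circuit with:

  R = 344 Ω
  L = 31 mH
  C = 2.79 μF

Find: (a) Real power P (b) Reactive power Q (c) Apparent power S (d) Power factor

Step 1 — Angular frequency: ω = 2π·f = 2π·88 = 552.9 rad/s.
Step 2 — Component impedances:
  R: Z = R = 344 Ω
  L: Z = jωL = j·552.9·0.031 = 0 + j17.14 Ω
  C: Z = 1/(jωC) = -j/(ω·C) = 0 - j648.2 Ω
Step 3 — Series combination: Z_total = R + L + C = 344 - j631.1 Ω = 718.8∠-61.4° Ω.
Step 4 — Source phasor: V = 9.22∠-148.2° V = -7.836 - j4.859 V.
Step 5 — Current: I = V / Z = 0.0007174 - j0.01281 A = 0.01283∠-86.8° A.
Step 6 — Complex power: S = V·I* = 0.0566 - j0.1038 VA.
Step 7 — Real power: P = Re(S) = 0.0566 W.
Step 8 — Reactive power: Q = Im(S) = -0.1038 VAR.
Step 9 — Apparent power: |S| = 0.1183 VA.
Step 10 — Power factor: PF = P/|S| = 0.4786 (leading).

(a) P = 0.0566 W  (b) Q = -0.1038 VAR  (c) S = 0.1183 VA  (d) PF = 0.4786 (leading)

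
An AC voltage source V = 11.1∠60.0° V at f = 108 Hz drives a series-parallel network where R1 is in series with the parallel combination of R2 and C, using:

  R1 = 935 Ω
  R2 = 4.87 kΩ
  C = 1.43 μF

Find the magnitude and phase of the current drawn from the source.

Step 1 — Angular frequency: ω = 2π·f = 2π·108 = 678.6 rad/s.
Step 2 — Component impedances:
  R1: Z = R = 935 Ω
  R2: Z = R = 4870 Ω
  C: Z = 1/(jωC) = -j/(ω·C) = 0 - j1031 Ω
Step 3 — Parallel branch: R2 || C = 1/(1/R2 + 1/C) = 208.7 - j986.4 Ω.
Step 4 — Series with R1: Z_total = R1 + (R2 || C) = 1144 - j986.4 Ω = 1510∠-40.8° Ω.
Step 5 — Source phasor: V = 11.1∠60.0° V = 5.55 + j9.613 V.
Step 6 — Ohm's law: I = V / Z_total = (5.55 + j9.613) / (1144 - j986.4) = -0.001374 + j0.00722 A.
Step 7 — Convert to polar: |I| = 0.00735 A, ∠I = 100.8°.

I = 0.00735∠100.8° A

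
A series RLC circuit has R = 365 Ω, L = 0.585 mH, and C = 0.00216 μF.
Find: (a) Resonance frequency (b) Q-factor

Step 1 — Resonance condition Im(Z)=0 gives ω₀ = 1/√(LC).
Step 2 — ω₀ = 1/√(0.000585·2.16e-09) = 8.896e+05 rad/s.
Step 3 — f₀ = ω₀/(2π) = 1.416e+05 Hz.
Step 4 — Series Q: Q = ω₀L/R = 8.896e+05·0.000585/365 = 1.426.

(a) f₀ = 1.416e+05 Hz  (b) Q = 1.426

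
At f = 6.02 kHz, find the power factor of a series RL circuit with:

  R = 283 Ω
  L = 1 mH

Step 1 — Angular frequency: ω = 2π·f = 2π·6020 = 3.782e+04 rad/s.
Step 2 — Component impedances:
  R: Z = R = 283 Ω
  L: Z = jωL = j·3.782e+04·0.001 = 0 + j37.82 Ω
Step 3 — Series combination: Z_total = R + L = 283 + j37.82 Ω = 285.5∠7.6° Ω.
Step 4 — Power factor: PF = cos(φ) = Re(Z)/|Z| = 283/285.5 = 0.9912.
Step 5 — Type: Im(Z) = 37.82 ⇒ lagging (phase φ = 7.6°).

PF = 0.9912 (lagging, φ = 7.6°)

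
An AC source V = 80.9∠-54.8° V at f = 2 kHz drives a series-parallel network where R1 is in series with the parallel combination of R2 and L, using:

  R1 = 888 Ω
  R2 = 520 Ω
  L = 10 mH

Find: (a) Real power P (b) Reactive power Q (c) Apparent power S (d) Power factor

Step 1 — Angular frequency: ω = 2π·f = 2π·2000 = 1.257e+04 rad/s.
Step 2 — Component impedances:
  R1: Z = R = 888 Ω
  R2: Z = R = 520 Ω
  L: Z = jωL = j·1.257e+04·0.01 = 0 + j125.7 Ω
Step 3 — Parallel branch: R2 || L = 1/(1/R2 + 1/L) = 28.69 + j118.7 Ω.
Step 4 — Series with R1: Z_total = R1 + (R2 || L) = 916.7 + j118.7 Ω = 924.3∠7.4° Ω.
Step 5 — Source phasor: V = 80.9∠-54.8° V = 46.63 - j66.11 V.
Step 6 — Current: I = V / Z = 0.04085 - j0.07741 A = 0.08752∠-62.2° A.
Step 7 — Complex power: S = V·I* = 7.022 + j0.9095 VA.
Step 8 — Real power: P = Re(S) = 7.022 W.
Step 9 — Reactive power: Q = Im(S) = 0.9095 VAR.
Step 10 — Apparent power: |S| = 7.08 VA.
Step 11 — Power factor: PF = P/|S| = 0.9917 (lagging).

(a) P = 7.022 W  (b) Q = 0.9095 VAR  (c) S = 7.08 VA  (d) PF = 0.9917 (lagging)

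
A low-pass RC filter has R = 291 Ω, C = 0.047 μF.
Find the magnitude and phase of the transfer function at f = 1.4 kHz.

Step 1 — Angular frequency: ω = 2π·1400 = 8796 rad/s.
Step 2 — Transfer function: H(jω) = 1/(1 + jωRC).
Step 3 — Denominator: 1 + jωRC = 1 + j·8796·291·4.7e-08 = 1 + j0.1203.
Step 4 — H = 0.9857 - j0.1186.
Step 5 — Magnitude: |H| = 0.9928 (-0.1 dB); phase: φ = -6.9°.

|H| = 0.9928 (-0.1 dB), φ = -6.9°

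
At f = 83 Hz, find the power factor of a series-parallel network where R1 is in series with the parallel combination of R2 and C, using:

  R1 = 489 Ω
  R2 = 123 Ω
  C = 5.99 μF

Step 1 — Angular frequency: ω = 2π·f = 2π·83 = 521.5 rad/s.
Step 2 — Component impedances:
  R1: Z = R = 489 Ω
  R2: Z = R = 123 Ω
  C: Z = 1/(jωC) = -j/(ω·C) = 0 - j320.1 Ω
Step 3 — Parallel branch: R2 || C = 1/(1/R2 + 1/C) = 107.2 - j41.18 Ω.
Step 4 — Series with R1: Z_total = R1 + (R2 || C) = 596.2 - j41.18 Ω = 597.6∠-4.0° Ω.
Step 5 — Power factor: PF = cos(φ) = Re(Z)/|Z| = 596.18/597.6 = 0.9976.
Step 6 — Type: Im(Z) = -41.18 ⇒ leading (phase φ = -4.0°).

PF = 0.9976 (leading, φ = -4.0°)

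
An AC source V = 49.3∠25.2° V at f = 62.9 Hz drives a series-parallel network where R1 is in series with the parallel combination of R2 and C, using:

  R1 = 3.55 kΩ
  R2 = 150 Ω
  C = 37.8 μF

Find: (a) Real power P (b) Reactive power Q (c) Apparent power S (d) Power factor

Step 1 — Angular frequency: ω = 2π·f = 2π·62.9 = 395.2 rad/s.
Step 2 — Component impedances:
  R1: Z = R = 3550 Ω
  R2: Z = R = 150 Ω
  C: Z = 1/(jωC) = -j/(ω·C) = 0 - j66.94 Ω
Step 3 — Parallel branch: R2 || C = 1/(1/R2 + 1/C) = 24.91 - j55.82 Ω.
Step 4 — Series with R1: Z_total = R1 + (R2 || C) = 3575 - j55.82 Ω = 3575∠-0.9° Ω.
Step 5 — Source phasor: V = 49.3∠25.2° V = 44.61 + j20.99 V.
Step 6 — Current: I = V / Z = 0.01238 + j0.006065 A = 0.01379∠26.1° A.
Step 7 — Complex power: S = V·I* = 0.6797 - j0.01061 VA.
Step 8 — Real power: P = Re(S) = 0.6797 W.
Step 9 — Reactive power: Q = Im(S) = -0.01061 VAR.
Step 10 — Apparent power: |S| = 0.6798 VA.
Step 11 — Power factor: PF = P/|S| = 0.9999 (leading).

(a) P = 0.6797 W  (b) Q = -0.01061 VAR  (c) S = 0.6798 VA  (d) PF = 0.9999 (leading)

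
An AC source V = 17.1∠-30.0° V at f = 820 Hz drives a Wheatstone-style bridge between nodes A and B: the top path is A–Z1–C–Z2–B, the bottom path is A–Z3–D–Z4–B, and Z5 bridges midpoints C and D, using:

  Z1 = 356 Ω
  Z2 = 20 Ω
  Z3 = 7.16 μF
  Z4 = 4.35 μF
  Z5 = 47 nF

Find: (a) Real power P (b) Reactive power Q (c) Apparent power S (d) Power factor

Step 1 — Angular frequency: ω = 2π·f = 2π·820 = 5152 rad/s.
Step 2 — Component impedances:
  Z1: Z = R = 356 Ω
  Z2: Z = R = 20 Ω
  Z3: Z = 1/(jωC) = -j/(ω·C) = 0 - j27.11 Ω
  Z4: Z = 1/(jωC) = -j/(ω·C) = 0 - j44.62 Ω
  Z5: Z = 1/(jωC) = -j/(ω·C) = 0 - j4130 Ω
Step 3 — Bridge requires nodal analysis (the Z5 bridge couples midpoints C and D, so the two paths cannot be reduced to a simple series/parallel combination). Setting node B to ground and injecting 1 A at node A, the 3-node admittance system at A, C, D solves to V_A = Z_AB = 13.06 - j68.85 Ω = 70.08∠-79.3° Ω.
Step 4 — Source phasor: V = 17.1∠-30.0° V = 14.81 - j8.55 V.
Step 5 — Current: I = V / Z = 0.1593 + j0.1849 A = 0.244∠49.3° A.
Step 6 — Complex power: S = V·I* = 0.7778 - j4.1 VA.
Step 7 — Real power: P = Re(S) = 0.7778 W.
Step 8 — Reactive power: Q = Im(S) = -4.1 VAR.
Step 9 — Apparent power: |S| = 4.173 VA.
Step 10 — Power factor: PF = P/|S| = 0.1864 (leading).

(a) P = 0.7778 W  (b) Q = -4.1 VAR  (c) S = 4.173 VA  (d) PF = 0.1864 (leading)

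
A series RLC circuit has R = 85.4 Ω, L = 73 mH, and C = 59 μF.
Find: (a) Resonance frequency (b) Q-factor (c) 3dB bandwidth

Step 1 — Resonance: ω₀ = 1/√(LC) = 1/√(0.073·5.9e-05) = 481.9 rad/s.
Step 2 — f₀ = ω₀/(2π) = 76.69 Hz.
Step 3 — Series Q: Q = ω₀L/R = 481.9·0.073/85.4 = 0.4119.
Step 4 — Bandwidth: Δω = ω₀/Q = 1170 rad/s; BW = Δω/(2π) = 186.2 Hz.

(a) f₀ = 76.69 Hz  (b) Q = 0.4119  (c) BW = 186.2 Hz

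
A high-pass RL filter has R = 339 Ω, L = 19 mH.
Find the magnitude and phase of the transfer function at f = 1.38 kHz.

Step 1 — Angular frequency: ω = 2π·1380 = 8671 rad/s.
Step 2 — Transfer function: H(jω) = jωL/(R + jωL).
Step 3 — Numerator jωL = j·164.7; denominator R + jωL = 339 + j164.7.
Step 4 — H = 0.1911 + j0.3931.
Step 5 — Magnitude: |H| = 0.4371 (-7.2 dB); phase: φ = 64.1°.

|H| = 0.4371 (-7.2 dB), φ = 64.1°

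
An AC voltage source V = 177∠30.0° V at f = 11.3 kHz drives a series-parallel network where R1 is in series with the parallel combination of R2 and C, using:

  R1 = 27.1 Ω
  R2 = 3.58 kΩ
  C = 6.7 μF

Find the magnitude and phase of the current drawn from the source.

Step 1 — Angular frequency: ω = 2π·f = 2π·1.13e+04 = 7.1e+04 rad/s.
Step 2 — Component impedances:
  R1: Z = R = 27.1 Ω
  R2: Z = R = 3580 Ω
  C: Z = 1/(jωC) = -j/(ω·C) = 0 - j2.102 Ω
Step 3 — Parallel branch: R2 || C = 1/(1/R2 + 1/C) = 0.001234 - j2.102 Ω.
Step 4 — Series with R1: Z_total = R1 + (R2 || C) = 27.1 - j2.102 Ω = 27.18∠-4.4° Ω.
Step 5 — Source phasor: V = 177∠30.0° V = 153.3 + j88.5 V.
Step 6 — Ohm's law: I = V / Z_total = (153.3 + j88.5) / (27.1 - j2.102) = 5.37 + j3.682 A.
Step 7 — Convert to polar: |I| = 6.512 A, ∠I = 34.4°.

I = 6.512∠34.4° A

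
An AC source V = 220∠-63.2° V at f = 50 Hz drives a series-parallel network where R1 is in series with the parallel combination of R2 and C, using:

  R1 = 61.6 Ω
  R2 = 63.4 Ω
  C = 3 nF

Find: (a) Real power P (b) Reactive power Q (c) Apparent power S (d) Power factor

Step 1 — Angular frequency: ω = 2π·f = 2π·50 = 314.2 rad/s.
Step 2 — Component impedances:
  R1: Z = R = 61.6 Ω
  R2: Z = R = 63.4 Ω
  C: Z = 1/(jωC) = -j/(ω·C) = 0 - j1.061e+06 Ω
Step 3 — Parallel branch: R2 || C = 1/(1/R2 + 1/C) = 63.4 - j0.003788 Ω.
Step 4 — Series with R1: Z_total = R1 + (R2 || C) = 125 - j0.003788 Ω = 125∠-0.0° Ω.
Step 5 — Source phasor: V = 220∠-63.2° V = 99.19 - j196.4 V.
Step 6 — Current: I = V / Z = 0.7936 - j1.571 A = 1.76∠-63.2° A.
Step 7 — Complex power: S = V·I* = 387.2 - j0.01173 VA.
Step 8 — Real power: P = Re(S) = 387.2 W.
Step 9 — Reactive power: Q = Im(S) = -0.01173 VAR.
Step 10 — Apparent power: |S| = 387.2 VA.
Step 11 — Power factor: PF = P/|S| = 1 (leading).

(a) P = 387.2 W  (b) Q = -0.01173 VAR  (c) S = 387.2 VA  (d) PF = 1 (leading)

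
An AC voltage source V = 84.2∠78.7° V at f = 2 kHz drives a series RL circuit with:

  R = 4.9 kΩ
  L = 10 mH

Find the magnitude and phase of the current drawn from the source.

Step 1 — Angular frequency: ω = 2π·f = 2π·2000 = 1.257e+04 rad/s.
Step 2 — Component impedances:
  R: Z = R = 4900 Ω
  L: Z = jωL = j·1.257e+04·0.01 = 0 + j125.7 Ω
Step 3 — Series combination: Z_total = R + L = 4900 + j125.7 Ω = 4902∠1.5° Ω.
Step 4 — Source phasor: V = 84.2∠78.7° V = 16.5 + j82.57 V.
Step 5 — Ohm's law: I = V / Z_total = (16.5 + j82.57) / (4900 + j125.7) = 0.003797 + j0.01675 A.
Step 6 — Convert to polar: |I| = 0.01718 A, ∠I = 77.2°.

I = 0.01718∠77.2° A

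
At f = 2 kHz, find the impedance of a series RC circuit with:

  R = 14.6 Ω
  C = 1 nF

Step 1 — Angular frequency: ω = 2π·f = 2π·2000 = 1.257e+04 rad/s.
Step 2 — Component impedances:
  R: Z = R = 14.6 Ω
  C: Z = 1/(jωC) = -j/(ω·C) = 0 - j7.958e+04 Ω
Step 3 — Series combination: Z_total = R + C = 14.6 - j7.958e+04 Ω = 7.958e+04∠-90.0° Ω.

Z = 14.6 - j7.958e+04 Ω = 7.958e+04∠-90.0° Ω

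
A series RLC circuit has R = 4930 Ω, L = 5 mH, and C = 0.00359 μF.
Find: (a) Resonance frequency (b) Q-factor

Step 1 — Resonance condition Im(Z)=0 gives ω₀ = 1/√(LC).
Step 2 — ω₀ = 1/√(0.005·3.59e-09) = 2.36e+05 rad/s.
Step 3 — f₀ = ω₀/(2π) = 3.757e+04 Hz.
Step 4 — Series Q: Q = ω₀L/R = 2.36e+05·0.005/4930 = 0.2394.

(a) f₀ = 3.757e+04 Hz  (b) Q = 0.2394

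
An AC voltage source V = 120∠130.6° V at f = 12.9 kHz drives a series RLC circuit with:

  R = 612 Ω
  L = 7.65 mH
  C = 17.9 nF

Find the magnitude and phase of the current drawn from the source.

Step 1 — Angular frequency: ω = 2π·f = 2π·1.29e+04 = 8.105e+04 rad/s.
Step 2 — Component impedances:
  R: Z = R = 612 Ω
  L: Z = jωL = j·8.105e+04·0.00765 = 0 + j620.1 Ω
  C: Z = 1/(jωC) = -j/(ω·C) = 0 - j689.3 Ω
Step 3 — Series combination: Z_total = R + L + C = 612 - j69.19 Ω = 615.9∠-6.5° Ω.
Step 4 — Source phasor: V = 120∠130.6° V = -78.09 + j91.11 V.
Step 5 — Ohm's law: I = V / Z_total = (-78.09 + j91.11) / (612 - j69.19) = -0.1426 + j0.1328 A.
Step 6 — Convert to polar: |I| = 0.1948 A, ∠I = 137.1°.

I = 0.1948∠137.1° A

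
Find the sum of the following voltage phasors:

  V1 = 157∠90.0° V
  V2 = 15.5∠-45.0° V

Step 1 — Convert each phasor to rectangular form:
  V1 = 157·(cos(90.0°) + j·sin(90.0°)) = 0 + j157 V
  V2 = 15.5·(cos(-45.0°) + j·sin(-45.0°)) = 10.96 - j10.96 V
Step 2 — Sum components: V_total = 10.96 + j146 V.
Step 3 — Convert to polar: |V_total| = 146.5 V, ∠V_total = 85.7°.

V_total = 146.5∠85.7° V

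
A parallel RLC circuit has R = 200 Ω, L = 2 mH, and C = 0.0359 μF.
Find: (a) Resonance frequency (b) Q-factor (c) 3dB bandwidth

Step 1 — Resonance: ω₀ = 1/√(LC) = 1/√(0.002·3.59e-08) = 1.18e+05 rad/s.
Step 2 — f₀ = ω₀/(2π) = 1.878e+04 Hz.
Step 3 — Parallel Q: Q = R/(ω₀L) = 200/(1.18e+05·0.002) = 0.8473.
Step 4 — Bandwidth: Δω = ω₀/Q = 1.393e+05 rad/s; BW = Δω/(2π) = 2.217e+04 Hz.

(a) f₀ = 1.878e+04 Hz  (b) Q = 0.8473  (c) BW = 2.217e+04 Hz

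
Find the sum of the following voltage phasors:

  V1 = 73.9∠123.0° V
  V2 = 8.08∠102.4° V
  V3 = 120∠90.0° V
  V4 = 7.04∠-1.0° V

Step 1 — Convert each phasor to rectangular form:
  V1 = 73.9·(cos(123.0°) + j·sin(123.0°)) = -40.25 + j61.98 V
  V2 = 8.08·(cos(102.4°) + j·sin(102.4°)) = -1.735 + j7.892 V
  V3 = 120·(cos(90.0°) + j·sin(90.0°)) = 0 + j120 V
  V4 = 7.04·(cos(-1.0°) + j·sin(-1.0°)) = 7.039 - j0.1229 V
Step 2 — Sum components: V_total = -34.94 + j189.7 V.
Step 3 — Convert to polar: |V_total| = 192.9 V, ∠V_total = 100.4°.

V_total = 192.9∠100.4° V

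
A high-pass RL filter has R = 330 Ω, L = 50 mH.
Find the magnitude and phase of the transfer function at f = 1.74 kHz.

Step 1 — Angular frequency: ω = 2π·1740 = 1.093e+04 rad/s.
Step 2 — Transfer function: H(jω) = jωL/(R + jωL).
Step 3 — Numerator jωL = j·546.6; denominator R + jωL = 330 + j546.6.
Step 4 — H = 0.7329 + j0.4424.
Step 5 — Magnitude: |H| = 0.8561 (-1.3 dB); phase: φ = 31.1°.

|H| = 0.8561 (-1.3 dB), φ = 31.1°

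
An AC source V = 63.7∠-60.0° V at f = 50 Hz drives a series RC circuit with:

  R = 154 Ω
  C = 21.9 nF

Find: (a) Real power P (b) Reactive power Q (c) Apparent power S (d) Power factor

Step 1 — Angular frequency: ω = 2π·f = 2π·50 = 314.2 rad/s.
Step 2 — Component impedances:
  R: Z = R = 154 Ω
  C: Z = 1/(jωC) = -j/(ω·C) = 0 - j1.453e+05 Ω
Step 3 — Series combination: Z_total = R + C = 154 - j1.453e+05 Ω = 1.453e+05∠-89.9° Ω.
Step 4 — Source phasor: V = 63.7∠-60.0° V = 31.85 - j55.17 V.
Step 5 — Current: I = V / Z = 0.0003798 + j0.0002187 A = 0.0004383∠29.9° A.
Step 6 — Complex power: S = V·I* = 2.958e-05 - j0.02792 VA.
Step 7 — Real power: P = Re(S) = 2.958e-05 W.
Step 8 — Reactive power: Q = Im(S) = -0.02792 VAR.
Step 9 — Apparent power: |S| = 0.02792 VA.
Step 10 — Power factor: PF = P/|S| = 0.00106 (leading).

(a) P = 2.958e-05 W  (b) Q = -0.02792 VAR  (c) S = 0.02792 VA  (d) PF = 0.00106 (leading)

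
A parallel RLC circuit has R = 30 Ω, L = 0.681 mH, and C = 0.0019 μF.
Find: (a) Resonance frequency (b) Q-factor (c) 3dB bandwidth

Step 1 — Resonance: ω₀ = 1/√(LC) = 1/√(0.000681·1.9e-09) = 8.791e+05 rad/s.
Step 2 — f₀ = ω₀/(2π) = 1.399e+05 Hz.
Step 3 — Parallel Q: Q = R/(ω₀L) = 30/(8.791e+05·0.000681) = 0.05011.
Step 4 — Bandwidth: Δω = ω₀/Q = 1.754e+07 rad/s; BW = Δω/(2π) = 2.792e+06 Hz.

(a) f₀ = 1.399e+05 Hz  (b) Q = 0.05011  (c) BW = 2.792e+06 Hz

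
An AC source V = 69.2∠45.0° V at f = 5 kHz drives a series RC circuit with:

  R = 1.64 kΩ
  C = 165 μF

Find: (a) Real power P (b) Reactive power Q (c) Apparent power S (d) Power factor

Step 1 — Angular frequency: ω = 2π·f = 2π·5000 = 3.142e+04 rad/s.
Step 2 — Component impedances:
  R: Z = R = 1640 Ω
  C: Z = 1/(jωC) = -j/(ω·C) = 0 - j0.1929 Ω
Step 3 — Series combination: Z_total = R + C = 1640 - j0.1929 Ω = 1640∠-0.0° Ω.
Step 4 — Source phasor: V = 69.2∠45.0° V = 48.93 + j48.93 V.
Step 5 — Current: I = V / Z = 0.02983 + j0.02984 A = 0.0422∠45.0° A.
Step 6 — Complex power: S = V·I* = 2.92 - j0.0003435 VA.
Step 7 — Real power: P = Re(S) = 2.92 W.
Step 8 — Reactive power: Q = Im(S) = -0.0003435 VAR.
Step 9 — Apparent power: |S| = 2.92 VA.
Step 10 — Power factor: PF = P/|S| = 1 (leading).

(a) P = 2.92 W  (b) Q = -0.0003435 VAR  (c) S = 2.92 VA  (d) PF = 1 (leading)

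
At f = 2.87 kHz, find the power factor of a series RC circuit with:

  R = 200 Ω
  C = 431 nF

Step 1 — Angular frequency: ω = 2π·f = 2π·2870 = 1.803e+04 rad/s.
Step 2 — Component impedances:
  R: Z = R = 200 Ω
  C: Z = 1/(jωC) = -j/(ω·C) = 0 - j128.7 Ω
Step 3 — Series combination: Z_total = R + C = 200 - j128.7 Ω = 237.8∠-32.8° Ω.
Step 4 — Power factor: PF = cos(φ) = Re(Z)/|Z| = 200/237.8 = 0.841.
Step 5 — Type: Im(Z) = -128.7 ⇒ leading (phase φ = -32.8°).

PF = 0.841 (leading, φ = -32.8°)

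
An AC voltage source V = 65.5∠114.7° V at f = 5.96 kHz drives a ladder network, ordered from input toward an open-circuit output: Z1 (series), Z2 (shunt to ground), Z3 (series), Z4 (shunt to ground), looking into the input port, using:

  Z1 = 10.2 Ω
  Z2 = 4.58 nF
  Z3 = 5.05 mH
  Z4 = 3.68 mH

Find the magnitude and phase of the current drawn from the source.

Step 1 — Angular frequency: ω = 2π·f = 2π·5960 = 3.745e+04 rad/s.
Step 2 — Component impedances:
  Z1: Z = R = 10.2 Ω
  Z2: Z = 1/(jωC) = -j/(ω·C) = 0 - j5831 Ω
  Z3: Z = jωL = j·3.745e+04·0.00505 = 0 + j189.1 Ω
  Z4: Z = jωL = j·3.745e+04·0.00368 = 0 + j137.8 Ω
Step 3 — Ladder network (open output): work backward from the far end, alternating series and parallel combinations. Z_in = 10.2 + j346.3 Ω = 346.5∠88.3° Ω.
Step 4 — Source phasor: V = 65.5∠114.7° V = -27.37 + j59.51 V.
Step 5 — Ohm's law: I = V / Z_total = (-27.37 + j59.51) / (10.2 + j346.3) = 0.1693 + j0.08401 A.
Step 6 — Convert to polar: |I| = 0.189 A, ∠I = 26.4°.

I = 0.189∠26.4° A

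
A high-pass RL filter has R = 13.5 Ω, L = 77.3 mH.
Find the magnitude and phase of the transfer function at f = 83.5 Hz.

Step 1 — Angular frequency: ω = 2π·83.5 = 524.6 rad/s.
Step 2 — Transfer function: H(jω) = jωL/(R + jωL).
Step 3 — Numerator jωL = j·40.56; denominator R + jωL = 13.5 + j40.56.
Step 4 — H = 0.9002 + j0.2997.
Step 5 — Magnitude: |H| = 0.9488 (-0.5 dB); phase: φ = 18.4°.

|H| = 0.9488 (-0.5 dB), φ = 18.4°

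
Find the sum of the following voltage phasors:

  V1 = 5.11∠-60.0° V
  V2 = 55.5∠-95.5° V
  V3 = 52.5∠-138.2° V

Step 1 — Convert each phasor to rectangular form:
  V1 = 5.11·(cos(-60.0°) + j·sin(-60.0°)) = 2.555 - j4.425 V
  V2 = 55.5·(cos(-95.5°) + j·sin(-95.5°)) = -5.319 - j55.24 V
  V3 = 52.5·(cos(-138.2°) + j·sin(-138.2°)) = -39.14 - j34.99 V
Step 2 — Sum components: V_total = -41.9 - j94.66 V.
Step 3 — Convert to polar: |V_total| = 103.5 V, ∠V_total = -113.9°.

V_total = 103.5∠-113.9° V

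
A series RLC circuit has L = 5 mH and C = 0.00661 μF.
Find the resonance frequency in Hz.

Step 1 — Resonance condition Im(Z)=0 gives ω₀ = 1/√(LC).
Step 2 — ω₀ = 1/√(0.005·6.61e-09) = 1.739e+05 rad/s.
Step 3 — f₀ = ω₀/(2π) = 2.768e+04 Hz.

f₀ = 2.768e+04 Hz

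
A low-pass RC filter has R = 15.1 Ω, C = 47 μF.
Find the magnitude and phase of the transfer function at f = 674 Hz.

Step 1 — Angular frequency: ω = 2π·674 = 4235 rad/s.
Step 2 — Transfer function: H(jω) = 1/(1 + jωRC).
Step 3 — Denominator: 1 + jωRC = 1 + j·4235·15.1·4.7e-05 = 1 + j3.005.
Step 4 — H = 0.09967 - j0.2996.
Step 5 — Magnitude: |H| = 0.3157 (-10.0 dB); phase: φ = -71.6°.

|H| = 0.3157 (-10.0 dB), φ = -71.6°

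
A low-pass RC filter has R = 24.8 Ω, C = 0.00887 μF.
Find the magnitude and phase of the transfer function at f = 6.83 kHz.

Step 1 — Angular frequency: ω = 2π·6830 = 4.291e+04 rad/s.
Step 2 — Transfer function: H(jω) = 1/(1 + jωRC).
Step 3 — Denominator: 1 + jωRC = 1 + j·4.291e+04·24.8·8.87e-09 = 1 + j0.00944.
Step 4 — H = 0.9999 - j0.009439.
Step 5 — Magnitude: |H| = 1 (-0.0 dB); phase: φ = -0.5°.

|H| = 1 (-0.0 dB), φ = -0.5°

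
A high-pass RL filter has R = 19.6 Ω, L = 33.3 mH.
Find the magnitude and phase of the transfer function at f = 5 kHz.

Step 1 — Angular frequency: ω = 2π·5000 = 3.142e+04 rad/s.
Step 2 — Transfer function: H(jω) = jωL/(R + jωL).
Step 3 — Numerator jωL = j·1046; denominator R + jωL = 19.6 + j1046.
Step 4 — H = 0.9996 + j0.01873.
Step 5 — Magnitude: |H| = 0.9998 (-0.0 dB); phase: φ = 1.1°.

|H| = 0.9998 (-0.0 dB), φ = 1.1°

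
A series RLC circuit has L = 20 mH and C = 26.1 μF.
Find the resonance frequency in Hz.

Step 1 — Resonance condition Im(Z)=0 gives ω₀ = 1/√(LC).
Step 2 — ω₀ = 1/√(0.02·2.61e-05) = 1384 rad/s.
Step 3 — f₀ = ω₀/(2π) = 220.3 Hz.

f₀ = 220.3 Hz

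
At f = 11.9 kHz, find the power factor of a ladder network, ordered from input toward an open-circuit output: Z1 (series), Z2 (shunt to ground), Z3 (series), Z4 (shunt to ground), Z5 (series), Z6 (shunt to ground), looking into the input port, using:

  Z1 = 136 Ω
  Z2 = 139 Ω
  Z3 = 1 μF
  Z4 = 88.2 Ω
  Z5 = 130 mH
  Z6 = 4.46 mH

Step 1 — Angular frequency: ω = 2π·f = 2π·1.19e+04 = 7.477e+04 rad/s.
Step 2 — Component impedances:
  Z1: Z = R = 136 Ω
  Z2: Z = R = 139 Ω
  Z3: Z = 1/(jωC) = -j/(ω·C) = 0 - j13.37 Ω
  Z4: Z = R = 88.2 Ω
  Z5: Z = jωL = j·7.477e+04·0.13 = 0 + j9720 Ω
  Z6: Z = jωL = j·7.477e+04·0.00446 = 0 + j333.5 Ω
Step 3 — Ladder network (open output): work backward from the far end, alternating series and parallel combinations. Z_in = 190.2 - j4.702 Ω = 190.3∠-1.4° Ω.
Step 4 — Power factor: PF = cos(φ) = Re(Z)/|Z| = 190.22/190.28 = 0.9997.
Step 5 — Type: Im(Z) = -4.702 ⇒ leading (phase φ = -1.4°).

PF = 0.9997 (leading, φ = -1.4°)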